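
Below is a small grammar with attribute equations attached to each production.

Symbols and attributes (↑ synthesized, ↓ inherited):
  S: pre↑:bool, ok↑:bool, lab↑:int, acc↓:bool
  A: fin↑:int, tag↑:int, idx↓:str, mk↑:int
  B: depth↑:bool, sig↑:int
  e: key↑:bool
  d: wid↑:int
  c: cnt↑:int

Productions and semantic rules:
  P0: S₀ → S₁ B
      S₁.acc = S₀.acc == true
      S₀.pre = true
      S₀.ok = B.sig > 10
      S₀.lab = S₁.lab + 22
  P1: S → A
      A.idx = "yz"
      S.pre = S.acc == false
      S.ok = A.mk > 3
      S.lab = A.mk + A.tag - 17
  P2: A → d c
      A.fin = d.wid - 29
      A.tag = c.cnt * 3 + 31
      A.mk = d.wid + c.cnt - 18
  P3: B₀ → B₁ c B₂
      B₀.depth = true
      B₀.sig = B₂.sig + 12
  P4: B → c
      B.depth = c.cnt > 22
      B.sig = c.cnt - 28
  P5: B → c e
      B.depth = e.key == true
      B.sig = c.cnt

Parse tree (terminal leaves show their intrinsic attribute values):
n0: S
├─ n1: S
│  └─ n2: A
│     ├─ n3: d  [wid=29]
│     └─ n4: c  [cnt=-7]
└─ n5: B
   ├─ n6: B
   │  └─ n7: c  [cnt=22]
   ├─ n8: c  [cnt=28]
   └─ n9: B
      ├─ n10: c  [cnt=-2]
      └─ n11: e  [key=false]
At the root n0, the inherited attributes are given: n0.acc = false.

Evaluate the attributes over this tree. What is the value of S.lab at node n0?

1. n0.acc = false  [given at root]
2. n1.acc = false  [S₀.acc == true]
3. n2.idx = "yz"  ["yz"]
4. n3.wid = 29  [terminal]
5. n4.cnt = -7  [terminal]
6. n2.fin = 0  [d.wid - 29]
7. n2.tag = 10  [c.cnt * 3 + 31]
8. n2.mk = 4  [d.wid + c.cnt - 18]
9. n1.pre = true  [S.acc == false]
10. n1.ok = true  [A.mk > 3]
11. n1.lab = -3  [A.mk + A.tag - 17]
12. n7.cnt = 22  [terminal]
13. n6.depth = false  [c.cnt > 22]
14. n6.sig = -6  [c.cnt - 28]
15. n8.cnt = 28  [terminal]
16. n10.cnt = -2  [terminal]
17. n11.key = false  [terminal]
18. n9.depth = false  [e.key == true]
19. n9.sig = -2  [c.cnt]
20. n5.depth = true  [true]
21. n5.sig = 10  [B₂.sig + 12]
22. n0.pre = true  [true]
23. n0.ok = false  [B.sig > 10]
24. n0.lab = 19  [S₁.lab + 22]

19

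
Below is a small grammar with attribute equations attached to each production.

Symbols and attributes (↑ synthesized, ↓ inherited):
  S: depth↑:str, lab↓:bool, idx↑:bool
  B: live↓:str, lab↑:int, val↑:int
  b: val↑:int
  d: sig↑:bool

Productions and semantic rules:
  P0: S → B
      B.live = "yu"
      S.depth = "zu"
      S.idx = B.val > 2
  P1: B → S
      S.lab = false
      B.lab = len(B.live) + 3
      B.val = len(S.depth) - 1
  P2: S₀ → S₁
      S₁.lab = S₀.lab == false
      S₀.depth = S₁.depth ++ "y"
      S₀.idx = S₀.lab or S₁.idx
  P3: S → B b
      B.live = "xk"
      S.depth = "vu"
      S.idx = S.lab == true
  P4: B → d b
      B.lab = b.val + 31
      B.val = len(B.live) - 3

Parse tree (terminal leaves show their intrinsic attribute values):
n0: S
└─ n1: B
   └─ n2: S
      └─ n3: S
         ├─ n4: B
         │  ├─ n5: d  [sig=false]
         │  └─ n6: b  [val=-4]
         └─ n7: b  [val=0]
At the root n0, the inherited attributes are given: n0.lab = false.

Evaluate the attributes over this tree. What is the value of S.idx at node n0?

false

1. n0.lab = false  [given at root]
2. n1.live = "yu"  ["yu"]
3. n2.lab = false  [false]
4. n3.lab = true  [S₀.lab == false]
5. n4.live = "xk"  ["xk"]
6. n5.sig = false  [terminal]
7. n6.val = -4  [terminal]
8. n4.lab = 27  [b.val + 31]
9. n4.val = -1  [len(B.live) - 3]
10. n7.val = 0  [terminal]
11. n3.depth = "vu"  ["vu"]
12. n3.idx = true  [S.lab == true]
13. n2.depth = "vuy"  [S₁.depth ++ "y"]
14. n2.idx = true  [S₀.lab or S₁.idx]
15. n1.lab = 5  [len(B.live) + 3]
16. n1.val = 2  [len(S.depth) - 1]
17. n0.depth = "zu"  ["zu"]
18. n0.idx = false  [B.val > 2]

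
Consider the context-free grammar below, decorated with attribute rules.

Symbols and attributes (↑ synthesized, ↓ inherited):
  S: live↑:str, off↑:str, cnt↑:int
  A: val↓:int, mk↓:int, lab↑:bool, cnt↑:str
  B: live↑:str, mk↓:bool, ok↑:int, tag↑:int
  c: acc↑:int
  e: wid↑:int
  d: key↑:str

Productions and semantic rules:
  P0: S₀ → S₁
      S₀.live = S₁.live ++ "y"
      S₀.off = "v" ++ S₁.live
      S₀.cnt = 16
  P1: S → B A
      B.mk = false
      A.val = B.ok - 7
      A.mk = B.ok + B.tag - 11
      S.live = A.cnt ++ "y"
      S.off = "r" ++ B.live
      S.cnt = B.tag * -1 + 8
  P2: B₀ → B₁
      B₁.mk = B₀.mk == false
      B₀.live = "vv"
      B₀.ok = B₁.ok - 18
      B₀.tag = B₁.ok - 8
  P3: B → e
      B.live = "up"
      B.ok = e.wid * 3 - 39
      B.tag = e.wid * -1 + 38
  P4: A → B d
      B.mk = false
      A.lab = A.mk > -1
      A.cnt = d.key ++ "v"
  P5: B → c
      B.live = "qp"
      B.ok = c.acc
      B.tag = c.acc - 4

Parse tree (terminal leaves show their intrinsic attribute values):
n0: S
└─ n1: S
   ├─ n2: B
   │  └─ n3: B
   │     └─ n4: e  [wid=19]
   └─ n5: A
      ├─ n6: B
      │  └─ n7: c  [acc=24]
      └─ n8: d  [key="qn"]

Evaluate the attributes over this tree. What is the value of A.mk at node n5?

-1

1. n2.mk = false  [false]
2. n3.mk = true  [B₀.mk == false]
3. n4.wid = 19  [terminal]
4. n3.live = "up"  ["up"]
5. n3.ok = 18  [e.wid * 3 - 39]
6. n3.tag = 19  [e.wid * -1 + 38]
7. n2.live = "vv"  ["vv"]
8. n2.ok = 0  [B₁.ok - 18]
9. n2.tag = 10  [B₁.ok - 8]
10. n5.val = -7  [B.ok - 7]
11. n5.mk = -1  [B.ok + B.tag - 11]
12. n6.mk = false  [false]
13. n7.acc = 24  [terminal]
14. n6.live = "qp"  ["qp"]
15. n6.ok = 24  [c.acc]
16. n6.tag = 20  [c.acc - 4]
17. n8.key = "qn"  [terminal]
18. n5.lab = false  [A.mk > -1]
19. n5.cnt = "qnv"  [d.key ++ "v"]
20. n1.live = "qnvy"  [A.cnt ++ "y"]
21. n1.off = "rvv"  ["r" ++ B.live]
22. n1.cnt = -2  [B.tag * -1 + 8]
23. n0.live = "qnvyy"  [S₁.live ++ "y"]
24. n0.off = "vqnvy"  ["v" ++ S₁.live]
25. n0.cnt = 16  [16]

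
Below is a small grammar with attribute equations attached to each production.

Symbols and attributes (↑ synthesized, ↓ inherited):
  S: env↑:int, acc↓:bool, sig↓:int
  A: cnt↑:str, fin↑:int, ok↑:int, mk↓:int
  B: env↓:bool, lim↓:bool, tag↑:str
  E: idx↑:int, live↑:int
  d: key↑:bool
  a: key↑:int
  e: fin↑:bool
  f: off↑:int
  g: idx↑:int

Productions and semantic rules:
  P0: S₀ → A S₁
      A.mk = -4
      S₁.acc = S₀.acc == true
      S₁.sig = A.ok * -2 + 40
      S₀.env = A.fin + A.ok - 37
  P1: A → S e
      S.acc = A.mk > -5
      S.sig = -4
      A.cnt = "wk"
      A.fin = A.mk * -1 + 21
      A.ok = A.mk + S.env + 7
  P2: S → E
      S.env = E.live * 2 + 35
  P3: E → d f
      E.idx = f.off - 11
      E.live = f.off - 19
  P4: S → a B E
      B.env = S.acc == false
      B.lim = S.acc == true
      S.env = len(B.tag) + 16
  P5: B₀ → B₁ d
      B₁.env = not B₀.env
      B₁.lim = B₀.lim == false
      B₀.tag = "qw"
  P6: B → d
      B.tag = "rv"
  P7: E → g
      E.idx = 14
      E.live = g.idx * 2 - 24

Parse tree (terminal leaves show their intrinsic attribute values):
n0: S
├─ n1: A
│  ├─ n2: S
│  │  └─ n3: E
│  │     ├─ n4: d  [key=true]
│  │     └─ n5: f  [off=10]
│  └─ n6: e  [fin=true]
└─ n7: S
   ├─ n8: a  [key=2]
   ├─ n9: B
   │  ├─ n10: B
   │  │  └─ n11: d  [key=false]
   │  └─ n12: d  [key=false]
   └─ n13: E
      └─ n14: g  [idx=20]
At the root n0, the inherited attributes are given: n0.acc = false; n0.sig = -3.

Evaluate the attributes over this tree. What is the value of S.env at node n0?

1. n0.acc = false  [given at root]
2. n0.sig = -3  [given at root]
3. n1.mk = -4  [-4]
4. n2.acc = true  [A.mk > -5]
5. n2.sig = -4  [-4]
6. n4.key = true  [terminal]
7. n5.off = 10  [terminal]
8. n3.idx = -1  [f.off - 11]
9. n3.live = -9  [f.off - 19]
10. n2.env = 17  [E.live * 2 + 35]
11. n6.fin = true  [terminal]
12. n1.cnt = "wk"  ["wk"]
13. n1.fin = 25  [A.mk * -1 + 21]
14. n1.ok = 20  [A.mk + S.env + 7]
15. n7.acc = false  [S₀.acc == true]
16. n7.sig = 0  [A.ok * -2 + 40]
17. n8.key = 2  [terminal]
18. n9.env = true  [S.acc == false]
19. n9.lim = false  [S.acc == true]
20. n10.env = false  [not B₀.env]
21. n10.lim = true  [B₀.lim == false]
22. n11.key = false  [terminal]
23. n10.tag = "rv"  ["rv"]
24. n12.key = false  [terminal]
25. n9.tag = "qw"  ["qw"]
26. n14.idx = 20  [terminal]
27. n13.idx = 14  [14]
28. n13.live = 16  [g.idx * 2 - 24]
29. n7.env = 18  [len(B.tag) + 16]
30. n0.env = 8  [A.fin + A.ok - 37]

8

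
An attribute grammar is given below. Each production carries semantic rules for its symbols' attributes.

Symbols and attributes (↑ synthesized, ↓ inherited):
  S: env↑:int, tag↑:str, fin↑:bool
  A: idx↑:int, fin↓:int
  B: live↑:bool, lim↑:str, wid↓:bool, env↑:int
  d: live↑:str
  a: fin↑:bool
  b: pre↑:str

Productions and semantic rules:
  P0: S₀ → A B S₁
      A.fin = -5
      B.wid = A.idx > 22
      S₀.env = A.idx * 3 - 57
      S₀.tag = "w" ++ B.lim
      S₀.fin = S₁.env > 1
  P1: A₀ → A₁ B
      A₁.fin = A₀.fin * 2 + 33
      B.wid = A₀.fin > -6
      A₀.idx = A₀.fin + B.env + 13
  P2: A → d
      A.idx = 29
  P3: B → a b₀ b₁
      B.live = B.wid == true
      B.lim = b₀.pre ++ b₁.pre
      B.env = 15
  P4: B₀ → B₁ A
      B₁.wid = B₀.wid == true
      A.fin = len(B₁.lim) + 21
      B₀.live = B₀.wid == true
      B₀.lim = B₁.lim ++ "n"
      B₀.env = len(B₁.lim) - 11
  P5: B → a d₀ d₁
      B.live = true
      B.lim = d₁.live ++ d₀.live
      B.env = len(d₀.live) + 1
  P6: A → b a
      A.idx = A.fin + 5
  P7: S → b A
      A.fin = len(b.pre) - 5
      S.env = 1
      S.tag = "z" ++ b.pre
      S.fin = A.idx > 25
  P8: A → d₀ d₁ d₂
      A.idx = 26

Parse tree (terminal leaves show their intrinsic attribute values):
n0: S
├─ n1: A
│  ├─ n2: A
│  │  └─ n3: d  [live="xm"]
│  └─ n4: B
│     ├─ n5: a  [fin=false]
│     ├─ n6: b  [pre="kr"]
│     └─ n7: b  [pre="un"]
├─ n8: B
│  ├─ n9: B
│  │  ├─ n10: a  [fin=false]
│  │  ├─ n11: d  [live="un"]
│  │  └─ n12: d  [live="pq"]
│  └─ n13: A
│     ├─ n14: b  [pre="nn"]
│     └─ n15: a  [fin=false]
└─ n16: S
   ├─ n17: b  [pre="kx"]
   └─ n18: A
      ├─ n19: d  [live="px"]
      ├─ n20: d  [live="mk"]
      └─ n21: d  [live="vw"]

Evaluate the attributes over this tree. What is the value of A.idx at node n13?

1. n1.fin = -5  [-5]
2. n2.fin = 23  [A₀.fin * 2 + 33]
3. n3.live = "xm"  [terminal]
4. n2.idx = 29  [29]
5. n4.wid = true  [A₀.fin > -6]
6. n5.fin = false  [terminal]
7. n6.pre = "kr"  [terminal]
8. n7.pre = "un"  [terminal]
9. n4.live = true  [B.wid == true]
10. n4.lim = "krun"  [b₀.pre ++ b₁.pre]
11. n4.env = 15  [15]
12. n1.idx = 23  [A₀.fin + B.env + 13]
13. n8.wid = true  [A.idx > 22]
14. n9.wid = true  [B₀.wid == true]
15. n10.fin = false  [terminal]
16. n11.live = "un"  [terminal]
17. n12.live = "pq"  [terminal]
18. n9.live = true  [true]
19. n9.lim = "pqun"  [d₁.live ++ d₀.live]
20. n9.env = 3  [len(d₀.live) + 1]
21. n13.fin = 25  [len(B₁.lim) + 21]
22. n14.pre = "nn"  [terminal]
23. n15.fin = false  [terminal]
24. n13.idx = 30  [A.fin + 5]
25. n8.live = true  [B₀.wid == true]
26. n8.lim = "pqunn"  [B₁.lim ++ "n"]
27. n8.env = -7  [len(B₁.lim) - 11]
28. n17.pre = "kx"  [terminal]
29. n18.fin = -3  [len(b.pre) - 5]
30. n19.live = "px"  [terminal]
31. n20.live = "mk"  [terminal]
32. n21.live = "vw"  [terminal]
33. n18.idx = 26  [26]
34. n16.env = 1  [1]
35. n16.tag = "zkx"  ["z" ++ b.pre]
36. n16.fin = true  [A.idx > 25]
37. n0.env = 12  [A.idx * 3 - 57]
38. n0.tag = "wpqunn"  ["w" ++ B.lim]
39. n0.fin = false  [S₁.env > 1]

30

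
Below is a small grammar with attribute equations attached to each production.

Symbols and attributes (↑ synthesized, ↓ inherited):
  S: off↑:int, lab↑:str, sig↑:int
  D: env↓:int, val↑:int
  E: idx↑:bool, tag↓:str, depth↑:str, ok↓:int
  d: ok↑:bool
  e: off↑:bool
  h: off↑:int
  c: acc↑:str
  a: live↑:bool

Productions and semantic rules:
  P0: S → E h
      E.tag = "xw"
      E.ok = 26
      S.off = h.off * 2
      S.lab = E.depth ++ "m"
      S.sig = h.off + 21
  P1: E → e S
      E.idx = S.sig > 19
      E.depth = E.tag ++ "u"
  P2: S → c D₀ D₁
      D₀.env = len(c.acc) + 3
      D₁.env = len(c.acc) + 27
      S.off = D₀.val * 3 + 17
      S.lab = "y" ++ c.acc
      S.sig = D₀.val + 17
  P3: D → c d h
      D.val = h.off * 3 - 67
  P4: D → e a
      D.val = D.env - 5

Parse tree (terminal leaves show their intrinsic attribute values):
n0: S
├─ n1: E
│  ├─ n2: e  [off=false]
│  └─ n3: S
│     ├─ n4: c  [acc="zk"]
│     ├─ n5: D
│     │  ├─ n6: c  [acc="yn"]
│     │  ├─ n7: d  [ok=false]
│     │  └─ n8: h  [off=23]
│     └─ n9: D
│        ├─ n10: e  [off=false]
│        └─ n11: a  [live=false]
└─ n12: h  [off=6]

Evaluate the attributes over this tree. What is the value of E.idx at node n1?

1. n1.tag = "xw"  ["xw"]
2. n1.ok = 26  [26]
3. n2.off = false  [terminal]
4. n4.acc = "zk"  [terminal]
5. n5.env = 5  [len(c.acc) + 3]
6. n6.acc = "yn"  [terminal]
7. n7.ok = false  [terminal]
8. n8.off = 23  [terminal]
9. n5.val = 2  [h.off * 3 - 67]
10. n9.env = 29  [len(c.acc) + 27]
11. n10.off = false  [terminal]
12. n11.live = false  [terminal]
13. n9.val = 24  [D.env - 5]
14. n3.off = 23  [D₀.val * 3 + 17]
15. n3.lab = "yzk"  ["y" ++ c.acc]
16. n3.sig = 19  [D₀.val + 17]
17. n1.idx = false  [S.sig > 19]
18. n1.depth = "xwu"  [E.tag ++ "u"]
19. n12.off = 6  [terminal]
20. n0.off = 12  [h.off * 2]
21. n0.lab = "xwum"  [E.depth ++ "m"]
22. n0.sig = 27  [h.off + 21]

false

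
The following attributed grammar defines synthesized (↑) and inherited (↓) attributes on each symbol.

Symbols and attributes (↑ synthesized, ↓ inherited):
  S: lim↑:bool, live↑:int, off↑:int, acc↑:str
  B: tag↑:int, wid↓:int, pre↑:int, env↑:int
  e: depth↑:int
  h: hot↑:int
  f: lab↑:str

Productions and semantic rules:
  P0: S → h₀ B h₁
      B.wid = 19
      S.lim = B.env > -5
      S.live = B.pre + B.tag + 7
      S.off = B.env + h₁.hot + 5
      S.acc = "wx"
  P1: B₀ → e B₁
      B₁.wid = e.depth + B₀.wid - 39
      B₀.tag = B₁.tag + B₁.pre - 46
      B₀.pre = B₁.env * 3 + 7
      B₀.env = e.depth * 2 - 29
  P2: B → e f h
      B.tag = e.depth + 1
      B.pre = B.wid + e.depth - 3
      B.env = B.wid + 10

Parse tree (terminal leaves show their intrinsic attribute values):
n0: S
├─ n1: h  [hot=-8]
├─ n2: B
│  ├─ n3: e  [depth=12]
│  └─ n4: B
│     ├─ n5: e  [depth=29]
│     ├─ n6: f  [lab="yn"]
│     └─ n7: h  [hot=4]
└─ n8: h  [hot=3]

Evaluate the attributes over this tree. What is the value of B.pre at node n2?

1. n1.hot = -8  [terminal]
2. n2.wid = 19  [19]
3. n3.depth = 12  [terminal]
4. n4.wid = -8  [e.depth + B₀.wid - 39]
5. n5.depth = 29  [terminal]
6. n6.lab = "yn"  [terminal]
7. n7.hot = 4  [terminal]
8. n4.tag = 30  [e.depth + 1]
9. n4.pre = 18  [B.wid + e.depth - 3]
10. n4.env = 2  [B.wid + 10]
11. n2.tag = 2  [B₁.tag + B₁.pre - 46]
12. n2.pre = 13  [B₁.env * 3 + 7]
13. n2.env = -5  [e.depth * 2 - 29]
14. n8.hot = 3  [terminal]
15. n0.lim = false  [B.env > -5]
16. n0.live = 22  [B.pre + B.tag + 7]
17. n0.off = 3  [B.env + h₁.hot + 5]
18. n0.acc = "wx"  ["wx"]

13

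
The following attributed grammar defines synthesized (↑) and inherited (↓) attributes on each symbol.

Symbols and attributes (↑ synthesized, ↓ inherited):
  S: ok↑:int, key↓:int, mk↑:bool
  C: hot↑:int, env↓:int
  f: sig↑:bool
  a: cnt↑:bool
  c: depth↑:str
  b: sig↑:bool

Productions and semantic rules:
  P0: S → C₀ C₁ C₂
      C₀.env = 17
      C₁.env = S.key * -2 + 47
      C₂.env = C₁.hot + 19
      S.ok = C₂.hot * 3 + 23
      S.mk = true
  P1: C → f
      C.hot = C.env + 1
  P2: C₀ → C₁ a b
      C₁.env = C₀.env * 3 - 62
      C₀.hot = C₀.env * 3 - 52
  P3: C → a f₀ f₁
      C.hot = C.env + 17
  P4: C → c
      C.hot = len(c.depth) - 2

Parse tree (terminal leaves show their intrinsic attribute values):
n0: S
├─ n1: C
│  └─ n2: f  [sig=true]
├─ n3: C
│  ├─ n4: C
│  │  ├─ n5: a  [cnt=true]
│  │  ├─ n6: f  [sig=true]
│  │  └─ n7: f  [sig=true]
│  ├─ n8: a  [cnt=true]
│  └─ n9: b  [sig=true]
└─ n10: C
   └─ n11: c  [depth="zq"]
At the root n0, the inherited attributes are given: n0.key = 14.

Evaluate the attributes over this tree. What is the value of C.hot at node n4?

1. n0.key = 14  [given at root]
2. n1.env = 17  [17]
3. n2.sig = true  [terminal]
4. n1.hot = 18  [C.env + 1]
5. n3.env = 19  [S.key * -2 + 47]
6. n4.env = -5  [C₀.env * 3 - 62]
7. n5.cnt = true  [terminal]
8. n6.sig = true  [terminal]
9. n7.sig = true  [terminal]
10. n4.hot = 12  [C.env + 17]
11. n8.cnt = true  [terminal]
12. n9.sig = true  [terminal]
13. n3.hot = 5  [C₀.env * 3 - 52]
14. n10.env = 24  [C₁.hot + 19]
15. n11.depth = "zq"  [terminal]
16. n10.hot = 0  [len(c.depth) - 2]
17. n0.ok = 23  [C₂.hot * 3 + 23]
18. n0.mk = true  [true]

12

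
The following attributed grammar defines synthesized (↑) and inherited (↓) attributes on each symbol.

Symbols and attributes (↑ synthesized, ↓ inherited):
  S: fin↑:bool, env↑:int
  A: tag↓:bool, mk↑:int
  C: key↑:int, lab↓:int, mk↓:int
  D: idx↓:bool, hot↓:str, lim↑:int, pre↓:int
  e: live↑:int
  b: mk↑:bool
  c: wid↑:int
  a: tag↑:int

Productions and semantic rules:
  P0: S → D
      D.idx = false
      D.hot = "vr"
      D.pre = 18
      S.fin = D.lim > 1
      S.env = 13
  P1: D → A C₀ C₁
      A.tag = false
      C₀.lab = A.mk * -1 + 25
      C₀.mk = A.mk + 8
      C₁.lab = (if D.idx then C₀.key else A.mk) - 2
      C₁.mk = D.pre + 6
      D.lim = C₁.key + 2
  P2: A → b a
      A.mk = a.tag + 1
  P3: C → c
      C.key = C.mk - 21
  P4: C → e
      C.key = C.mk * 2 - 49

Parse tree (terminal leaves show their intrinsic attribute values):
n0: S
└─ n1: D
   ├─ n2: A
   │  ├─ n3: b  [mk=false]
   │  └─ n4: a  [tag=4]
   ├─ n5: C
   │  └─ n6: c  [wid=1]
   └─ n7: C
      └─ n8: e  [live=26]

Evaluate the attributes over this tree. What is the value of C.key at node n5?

-8

1. n1.idx = false  [false]
2. n1.hot = "vr"  ["vr"]
3. n1.pre = 18  [18]
4. n2.tag = false  [false]
5. n3.mk = false  [terminal]
6. n4.tag = 4  [terminal]
7. n2.mk = 5  [a.tag + 1]
8. n5.lab = 20  [A.mk * -1 + 25]
9. n5.mk = 13  [A.mk + 8]
10. n6.wid = 1  [terminal]
11. n5.key = -8  [C.mk - 21]
12. n7.lab = 3  [(if D.idx then C₀.key else A.mk) - 2]
13. n7.mk = 24  [D.pre + 6]
14. n8.live = 26  [terminal]
15. n7.key = -1  [C.mk * 2 - 49]
16. n1.lim = 1  [C₁.key + 2]
17. n0.fin = false  [D.lim > 1]
18. n0.env = 13  [13]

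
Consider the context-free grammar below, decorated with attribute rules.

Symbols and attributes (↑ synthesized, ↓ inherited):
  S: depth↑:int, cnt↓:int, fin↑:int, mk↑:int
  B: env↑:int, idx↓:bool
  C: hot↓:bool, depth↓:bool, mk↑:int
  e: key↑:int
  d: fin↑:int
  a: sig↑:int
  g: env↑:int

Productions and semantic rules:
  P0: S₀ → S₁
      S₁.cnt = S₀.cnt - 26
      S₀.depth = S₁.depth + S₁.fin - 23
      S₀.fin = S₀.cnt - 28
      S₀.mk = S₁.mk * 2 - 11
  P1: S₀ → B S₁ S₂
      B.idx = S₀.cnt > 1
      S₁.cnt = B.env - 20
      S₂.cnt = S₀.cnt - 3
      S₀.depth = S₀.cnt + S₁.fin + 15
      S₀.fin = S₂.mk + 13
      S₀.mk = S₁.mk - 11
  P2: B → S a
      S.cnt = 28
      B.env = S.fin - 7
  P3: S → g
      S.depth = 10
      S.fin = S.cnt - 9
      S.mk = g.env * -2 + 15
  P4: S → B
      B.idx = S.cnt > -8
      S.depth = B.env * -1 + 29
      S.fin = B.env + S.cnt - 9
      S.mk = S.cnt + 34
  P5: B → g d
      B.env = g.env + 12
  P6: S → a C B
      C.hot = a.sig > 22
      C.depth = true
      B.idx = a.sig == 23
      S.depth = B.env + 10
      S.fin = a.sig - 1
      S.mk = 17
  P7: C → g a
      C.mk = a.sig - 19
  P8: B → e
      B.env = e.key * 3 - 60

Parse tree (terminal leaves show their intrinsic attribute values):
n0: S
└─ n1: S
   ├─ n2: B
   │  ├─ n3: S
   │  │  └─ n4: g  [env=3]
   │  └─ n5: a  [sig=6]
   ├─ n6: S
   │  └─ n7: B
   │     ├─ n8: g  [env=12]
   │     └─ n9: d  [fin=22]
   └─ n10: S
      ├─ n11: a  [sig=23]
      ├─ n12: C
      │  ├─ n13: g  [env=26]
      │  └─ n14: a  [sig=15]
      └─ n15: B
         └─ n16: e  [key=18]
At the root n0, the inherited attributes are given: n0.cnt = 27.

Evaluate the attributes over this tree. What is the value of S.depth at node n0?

1. n0.cnt = 27  [given at root]
2. n1.cnt = 1  [S₀.cnt - 26]
3. n2.idx = false  [S₀.cnt > 1]
4. n3.cnt = 28  [28]
5. n4.env = 3  [terminal]
6. n3.depth = 10  [10]
7. n3.fin = 19  [S.cnt - 9]
8. n3.mk = 9  [g.env * -2 + 15]
9. n5.sig = 6  [terminal]
10. n2.env = 12  [S.fin - 7]
11. n6.cnt = -8  [B.env - 20]
12. n7.idx = false  [S.cnt > -8]
13. n8.env = 12  [terminal]
14. n9.fin = 22  [terminal]
15. n7.env = 24  [g.env + 12]
16. n6.depth = 5  [B.env * -1 + 29]
17. n6.fin = 7  [B.env + S.cnt - 9]
18. n6.mk = 26  [S.cnt + 34]
19. n10.cnt = -2  [S₀.cnt - 3]
20. n11.sig = 23  [terminal]
21. n12.hot = true  [a.sig > 22]
22. n12.depth = true  [true]
23. n13.env = 26  [terminal]
24. n14.sig = 15  [terminal]
25. n12.mk = -4  [a.sig - 19]
26. n15.idx = true  [a.sig == 23]
27. n16.key = 18  [terminal]
28. n15.env = -6  [e.key * 3 - 60]
29. n10.depth = 4  [B.env + 10]
30. n10.fin = 22  [a.sig - 1]
31. n10.mk = 17  [17]
32. n1.depth = 23  [S₀.cnt + S₁.fin + 15]
33. n1.fin = 30  [S₂.mk + 13]
34. n1.mk = 15  [S₁.mk - 11]
35. n0.depth = 30  [S₁.depth + S₁.fin - 23]
36. n0.fin = -1  [S₀.cnt - 28]
37. n0.mk = 19  [S₁.mk * 2 - 11]

30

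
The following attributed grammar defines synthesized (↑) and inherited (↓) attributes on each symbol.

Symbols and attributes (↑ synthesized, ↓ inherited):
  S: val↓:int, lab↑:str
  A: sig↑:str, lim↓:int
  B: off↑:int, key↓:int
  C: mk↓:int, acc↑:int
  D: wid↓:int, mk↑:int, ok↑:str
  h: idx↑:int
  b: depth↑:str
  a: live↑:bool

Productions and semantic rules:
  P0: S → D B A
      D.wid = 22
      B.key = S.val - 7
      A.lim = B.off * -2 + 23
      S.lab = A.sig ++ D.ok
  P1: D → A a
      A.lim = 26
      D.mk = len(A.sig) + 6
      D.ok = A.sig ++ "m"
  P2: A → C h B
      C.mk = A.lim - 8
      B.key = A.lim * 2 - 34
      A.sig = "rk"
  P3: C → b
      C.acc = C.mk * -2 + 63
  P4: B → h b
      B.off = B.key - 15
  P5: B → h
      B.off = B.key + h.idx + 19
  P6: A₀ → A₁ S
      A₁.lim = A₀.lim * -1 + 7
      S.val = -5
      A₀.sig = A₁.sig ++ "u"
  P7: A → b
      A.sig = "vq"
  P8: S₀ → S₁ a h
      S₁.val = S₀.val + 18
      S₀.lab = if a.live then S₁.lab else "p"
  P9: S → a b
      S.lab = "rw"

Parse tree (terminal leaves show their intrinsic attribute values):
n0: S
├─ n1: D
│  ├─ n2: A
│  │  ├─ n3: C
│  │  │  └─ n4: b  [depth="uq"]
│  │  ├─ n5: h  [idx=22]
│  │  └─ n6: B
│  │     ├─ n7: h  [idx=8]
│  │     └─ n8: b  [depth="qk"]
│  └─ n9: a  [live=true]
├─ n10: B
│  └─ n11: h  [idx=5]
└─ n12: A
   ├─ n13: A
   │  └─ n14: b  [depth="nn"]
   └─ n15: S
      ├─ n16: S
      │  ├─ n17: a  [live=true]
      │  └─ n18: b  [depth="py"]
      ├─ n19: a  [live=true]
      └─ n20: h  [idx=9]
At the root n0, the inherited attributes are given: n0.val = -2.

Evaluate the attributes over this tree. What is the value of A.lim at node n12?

1. n0.val = -2  [given at root]
2. n1.wid = 22  [22]
3. n2.lim = 26  [26]
4. n3.mk = 18  [A.lim - 8]
5. n4.depth = "uq"  [terminal]
6. n3.acc = 27  [C.mk * -2 + 63]
7. n5.idx = 22  [terminal]
8. n6.key = 18  [A.lim * 2 - 34]
9. n7.idx = 8  [terminal]
10. n8.depth = "qk"  [terminal]
11. n6.off = 3  [B.key - 15]
12. n2.sig = "rk"  ["rk"]
13. n9.live = true  [terminal]
14. n1.mk = 8  [len(A.sig) + 6]
15. n1.ok = "rkm"  [A.sig ++ "m"]
16. n10.key = -9  [S.val - 7]
17. n11.idx = 5  [terminal]
18. n10.off = 15  [B.key + h.idx + 19]
19. n12.lim = -7  [B.off * -2 + 23]
20. n13.lim = 14  [A₀.lim * -1 + 7]
21. n14.depth = "nn"  [terminal]
22. n13.sig = "vq"  ["vq"]
23. n15.val = -5  [-5]
24. n16.val = 13  [S₀.val + 18]
25. n17.live = true  [terminal]
26. n18.depth = "py"  [terminal]
27. n16.lab = "rw"  ["rw"]
28. n19.live = true  [terminal]
29. n20.idx = 9  [terminal]
30. n15.lab = "rw"  [if a.live then S₁.lab else "p"]
31. n12.sig = "vqu"  [A₁.sig ++ "u"]
32. n0.lab = "vqurkm"  [A.sig ++ D.ok]

-7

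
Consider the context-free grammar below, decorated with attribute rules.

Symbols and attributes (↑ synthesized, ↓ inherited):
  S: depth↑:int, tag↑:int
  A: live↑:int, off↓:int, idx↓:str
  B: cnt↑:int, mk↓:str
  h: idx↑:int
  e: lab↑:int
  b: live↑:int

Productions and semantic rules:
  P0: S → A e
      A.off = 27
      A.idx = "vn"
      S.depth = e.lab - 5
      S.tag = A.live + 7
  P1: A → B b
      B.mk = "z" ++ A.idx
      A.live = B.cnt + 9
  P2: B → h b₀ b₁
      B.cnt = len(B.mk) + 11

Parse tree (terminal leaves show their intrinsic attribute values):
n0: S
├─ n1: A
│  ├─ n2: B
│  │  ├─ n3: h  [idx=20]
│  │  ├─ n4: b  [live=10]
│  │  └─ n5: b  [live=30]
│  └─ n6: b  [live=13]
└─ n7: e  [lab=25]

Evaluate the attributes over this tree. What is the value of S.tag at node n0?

1. n1.off = 27  [27]
2. n1.idx = "vn"  ["vn"]
3. n2.mk = "zvn"  ["z" ++ A.idx]
4. n3.idx = 20  [terminal]
5. n4.live = 10  [terminal]
6. n5.live = 30  [terminal]
7. n2.cnt = 14  [len(B.mk) + 11]
8. n6.live = 13  [terminal]
9. n1.live = 23  [B.cnt + 9]
10. n7.lab = 25  [terminal]
11. n0.depth = 20  [e.lab - 5]
12. n0.tag = 30  [A.live + 7]

30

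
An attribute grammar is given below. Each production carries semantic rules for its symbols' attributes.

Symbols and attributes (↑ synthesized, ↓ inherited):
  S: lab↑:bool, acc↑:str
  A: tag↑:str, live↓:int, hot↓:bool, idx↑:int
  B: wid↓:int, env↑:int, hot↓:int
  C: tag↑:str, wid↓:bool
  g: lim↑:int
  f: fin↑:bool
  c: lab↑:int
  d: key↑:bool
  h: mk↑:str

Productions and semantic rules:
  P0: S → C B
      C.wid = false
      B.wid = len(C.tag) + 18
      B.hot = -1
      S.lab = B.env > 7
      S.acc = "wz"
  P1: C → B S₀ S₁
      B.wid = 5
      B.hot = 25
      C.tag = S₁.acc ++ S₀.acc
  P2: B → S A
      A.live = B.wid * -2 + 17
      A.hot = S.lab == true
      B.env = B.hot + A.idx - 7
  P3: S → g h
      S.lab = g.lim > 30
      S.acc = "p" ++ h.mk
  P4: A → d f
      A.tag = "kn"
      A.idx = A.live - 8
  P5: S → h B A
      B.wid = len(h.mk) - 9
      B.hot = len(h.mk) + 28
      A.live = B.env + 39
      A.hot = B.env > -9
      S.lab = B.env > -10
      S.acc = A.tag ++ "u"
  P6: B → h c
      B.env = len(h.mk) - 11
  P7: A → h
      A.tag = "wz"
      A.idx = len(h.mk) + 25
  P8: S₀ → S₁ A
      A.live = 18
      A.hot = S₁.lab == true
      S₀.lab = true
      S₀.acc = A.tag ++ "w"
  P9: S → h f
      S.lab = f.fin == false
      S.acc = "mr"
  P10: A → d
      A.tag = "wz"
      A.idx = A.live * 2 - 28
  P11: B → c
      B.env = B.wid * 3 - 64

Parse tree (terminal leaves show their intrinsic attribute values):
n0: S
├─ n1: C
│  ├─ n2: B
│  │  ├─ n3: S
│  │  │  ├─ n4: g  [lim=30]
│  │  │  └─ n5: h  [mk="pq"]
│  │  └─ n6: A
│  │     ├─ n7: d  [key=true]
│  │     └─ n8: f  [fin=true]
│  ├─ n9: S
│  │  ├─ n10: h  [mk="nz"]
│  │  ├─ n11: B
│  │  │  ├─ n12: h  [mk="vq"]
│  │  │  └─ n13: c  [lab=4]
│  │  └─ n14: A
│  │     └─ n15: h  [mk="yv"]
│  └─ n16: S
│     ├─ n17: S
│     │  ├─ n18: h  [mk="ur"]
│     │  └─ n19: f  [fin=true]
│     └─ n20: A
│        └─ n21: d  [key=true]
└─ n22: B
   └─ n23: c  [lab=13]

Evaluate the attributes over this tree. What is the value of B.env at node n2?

1. n1.wid = false  [false]
2. n2.wid = 5  [5]
3. n2.hot = 25  [25]
4. n4.lim = 30  [terminal]
5. n5.mk = "pq"  [terminal]
6. n3.lab = false  [g.lim > 30]
7. n3.acc = "ppq"  ["p" ++ h.mk]
8. n6.live = 7  [B.wid * -2 + 17]
9. n6.hot = false  [S.lab == true]
10. n7.key = true  [terminal]
11. n8.fin = true  [terminal]
12. n6.tag = "kn"  ["kn"]
13. n6.idx = -1  [A.live - 8]
14. n2.env = 17  [B.hot + A.idx - 7]
15. n10.mk = "nz"  [terminal]
16. n11.wid = -7  [len(h.mk) - 9]
17. n11.hot = 30  [len(h.mk) + 28]
18. n12.mk = "vq"  [terminal]
19. n13.lab = 4  [terminal]
20. n11.env = -9  [len(h.mk) - 11]
21. n14.live = 30  [B.env + 39]
22. n14.hot = false  [B.env > -9]
23. n15.mk = "yv"  [terminal]
24. n14.tag = "wz"  ["wz"]
25. n14.idx = 27  [len(h.mk) + 25]
26. n9.lab = true  [B.env > -10]
27. n9.acc = "wzu"  [A.tag ++ "u"]
28. n18.mk = "ur"  [terminal]
29. n19.fin = true  [terminal]
30. n17.lab = false  [f.fin == false]
31. n17.acc = "mr"  ["mr"]
32. n20.live = 18  [18]
33. n20.hot = false  [S₁.lab == true]
34. n21.key = true  [terminal]
35. n20.tag = "wz"  ["wz"]
36. n20.idx = 8  [A.live * 2 - 28]
37. n16.lab = true  [true]
38. n16.acc = "wzw"  [A.tag ++ "w"]
39. n1.tag = "wzwwzu"  [S₁.acc ++ S₀.acc]
40. n22.wid = 24  [len(C.tag) + 18]
41. n22.hot = -1  [-1]
42. n23.lab = 13  [terminal]
43. n22.env = 8  [B.wid * 3 - 64]
44. n0.lab = true  [B.env > 7]
45. n0.acc = "wz"  ["wz"]

17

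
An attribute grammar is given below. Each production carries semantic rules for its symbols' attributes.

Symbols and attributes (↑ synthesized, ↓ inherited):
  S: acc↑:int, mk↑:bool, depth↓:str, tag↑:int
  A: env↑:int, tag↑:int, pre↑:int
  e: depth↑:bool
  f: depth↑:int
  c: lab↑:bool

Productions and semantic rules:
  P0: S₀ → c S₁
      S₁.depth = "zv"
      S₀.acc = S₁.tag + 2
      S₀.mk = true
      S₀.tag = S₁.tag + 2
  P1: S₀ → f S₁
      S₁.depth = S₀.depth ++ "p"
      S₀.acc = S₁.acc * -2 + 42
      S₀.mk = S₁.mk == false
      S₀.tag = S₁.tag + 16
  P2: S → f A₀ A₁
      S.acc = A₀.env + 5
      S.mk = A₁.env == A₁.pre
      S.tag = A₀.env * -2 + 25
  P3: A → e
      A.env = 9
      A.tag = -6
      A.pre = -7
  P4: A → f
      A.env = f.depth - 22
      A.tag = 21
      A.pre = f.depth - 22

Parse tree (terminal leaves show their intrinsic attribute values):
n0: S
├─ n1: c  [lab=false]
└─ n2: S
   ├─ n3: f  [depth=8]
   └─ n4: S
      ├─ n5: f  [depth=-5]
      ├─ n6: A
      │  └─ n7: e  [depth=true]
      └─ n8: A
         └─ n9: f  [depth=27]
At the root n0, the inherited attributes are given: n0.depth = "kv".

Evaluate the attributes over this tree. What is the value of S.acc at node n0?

25

1. n0.depth = "kv"  [given at root]
2. n1.lab = false  [terminal]
3. n2.depth = "zv"  ["zv"]
4. n3.depth = 8  [terminal]
5. n4.depth = "zvp"  [S₀.depth ++ "p"]
6. n5.depth = -5  [terminal]
7. n7.depth = true  [terminal]
8. n6.env = 9  [9]
9. n6.tag = -6  [-6]
10. n6.pre = -7  [-7]
11. n9.depth = 27  [terminal]
12. n8.env = 5  [f.depth - 22]
13. n8.tag = 21  [21]
14. n8.pre = 5  [f.depth - 22]
15. n4.acc = 14  [A₀.env + 5]
16. n4.mk = true  [A₁.env == A₁.pre]
17. n4.tag = 7  [A₀.env * -2 + 25]
18. n2.acc = 14  [S₁.acc * -2 + 42]
19. n2.mk = false  [S₁.mk == false]
20. n2.tag = 23  [S₁.tag + 16]
21. n0.acc = 25  [S₁.tag + 2]
22. n0.mk = true  [true]
23. n0.tag = 25  [S₁.tag + 2]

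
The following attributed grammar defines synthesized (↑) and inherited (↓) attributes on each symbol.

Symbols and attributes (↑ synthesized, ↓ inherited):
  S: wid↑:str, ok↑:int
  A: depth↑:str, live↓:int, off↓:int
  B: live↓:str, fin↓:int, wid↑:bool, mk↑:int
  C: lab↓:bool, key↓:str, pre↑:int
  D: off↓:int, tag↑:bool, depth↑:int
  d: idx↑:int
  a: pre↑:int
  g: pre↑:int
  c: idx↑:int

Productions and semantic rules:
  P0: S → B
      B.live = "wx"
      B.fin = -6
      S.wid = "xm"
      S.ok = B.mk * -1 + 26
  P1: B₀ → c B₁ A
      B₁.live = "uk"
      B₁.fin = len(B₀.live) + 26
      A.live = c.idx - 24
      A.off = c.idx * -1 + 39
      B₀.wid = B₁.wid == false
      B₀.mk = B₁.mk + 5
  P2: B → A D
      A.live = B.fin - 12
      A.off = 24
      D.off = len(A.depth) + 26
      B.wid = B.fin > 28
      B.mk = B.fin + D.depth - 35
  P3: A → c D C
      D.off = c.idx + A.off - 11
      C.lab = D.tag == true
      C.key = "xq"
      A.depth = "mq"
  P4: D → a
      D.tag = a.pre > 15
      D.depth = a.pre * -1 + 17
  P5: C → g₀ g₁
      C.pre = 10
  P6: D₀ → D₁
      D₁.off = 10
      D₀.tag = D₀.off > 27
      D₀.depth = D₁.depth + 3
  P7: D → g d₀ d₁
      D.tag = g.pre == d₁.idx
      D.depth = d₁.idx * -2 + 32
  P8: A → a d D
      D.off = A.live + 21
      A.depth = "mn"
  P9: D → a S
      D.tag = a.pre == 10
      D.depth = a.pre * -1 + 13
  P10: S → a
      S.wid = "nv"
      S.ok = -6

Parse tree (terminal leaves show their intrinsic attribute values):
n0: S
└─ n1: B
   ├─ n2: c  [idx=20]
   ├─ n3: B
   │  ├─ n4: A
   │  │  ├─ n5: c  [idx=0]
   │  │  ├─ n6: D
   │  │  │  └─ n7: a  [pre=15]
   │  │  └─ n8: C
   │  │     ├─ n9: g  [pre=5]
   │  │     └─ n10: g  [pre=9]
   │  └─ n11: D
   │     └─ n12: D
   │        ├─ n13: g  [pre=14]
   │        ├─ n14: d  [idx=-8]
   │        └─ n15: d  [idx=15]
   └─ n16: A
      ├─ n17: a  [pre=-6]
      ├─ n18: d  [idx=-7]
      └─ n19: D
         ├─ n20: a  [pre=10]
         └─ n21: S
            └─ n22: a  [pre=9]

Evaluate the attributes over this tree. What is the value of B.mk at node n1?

1. n1.live = "wx"  ["wx"]
2. n1.fin = -6  [-6]
3. n2.idx = 20  [terminal]
4. n3.live = "uk"  ["uk"]
5. n3.fin = 28  [len(B₀.live) + 26]
6. n4.live = 16  [B.fin - 12]
7. n4.off = 24  [24]
8. n5.idx = 0  [terminal]
9. n6.off = 13  [c.idx + A.off - 11]
10. n7.pre = 15  [terminal]
11. n6.tag = false  [a.pre > 15]
12. n6.depth = 2  [a.pre * -1 + 17]
13. n8.lab = false  [D.tag == true]
14. n8.key = "xq"  ["xq"]
15. n9.pre = 5  [terminal]
16. n10.pre = 9  [terminal]
17. n8.pre = 10  [10]
18. n4.depth = "mq"  ["mq"]
19. n11.off = 28  [len(A.depth) + 26]
20. n12.off = 10  [10]
21. n13.pre = 14  [terminal]
22. n14.idx = -8  [terminal]
23. n15.idx = 15  [terminal]
24. n12.tag = false  [g.pre == d₁.idx]
25. n12.depth = 2  [d₁.idx * -2 + 32]
26. n11.tag = true  [D₀.off > 27]
27. n11.depth = 5  [D₁.depth + 3]
28. n3.wid = false  [B.fin > 28]
29. n3.mk = -2  [B.fin + D.depth - 35]
30. n16.live = -4  [c.idx - 24]
31. n16.off = 19  [c.idx * -1 + 39]
32. n17.pre = -6  [terminal]
33. n18.idx = -7  [terminal]
34. n19.off = 17  [A.live + 21]
35. n20.pre = 10  [terminal]
36. n22.pre = 9  [terminal]
37. n21.wid = "nv"  ["nv"]
38. n21.ok = -6  [-6]
39. n19.tag = true  [a.pre == 10]
40. n19.depth = 3  [a.pre * -1 + 13]
41. n16.depth = "mn"  ["mn"]
42. n1.wid = true  [B₁.wid == false]
43. n1.mk = 3  [B₁.mk + 5]
44. n0.wid = "xm"  ["xm"]
45. n0.ok = 23  [B.mk * -1 + 26]

3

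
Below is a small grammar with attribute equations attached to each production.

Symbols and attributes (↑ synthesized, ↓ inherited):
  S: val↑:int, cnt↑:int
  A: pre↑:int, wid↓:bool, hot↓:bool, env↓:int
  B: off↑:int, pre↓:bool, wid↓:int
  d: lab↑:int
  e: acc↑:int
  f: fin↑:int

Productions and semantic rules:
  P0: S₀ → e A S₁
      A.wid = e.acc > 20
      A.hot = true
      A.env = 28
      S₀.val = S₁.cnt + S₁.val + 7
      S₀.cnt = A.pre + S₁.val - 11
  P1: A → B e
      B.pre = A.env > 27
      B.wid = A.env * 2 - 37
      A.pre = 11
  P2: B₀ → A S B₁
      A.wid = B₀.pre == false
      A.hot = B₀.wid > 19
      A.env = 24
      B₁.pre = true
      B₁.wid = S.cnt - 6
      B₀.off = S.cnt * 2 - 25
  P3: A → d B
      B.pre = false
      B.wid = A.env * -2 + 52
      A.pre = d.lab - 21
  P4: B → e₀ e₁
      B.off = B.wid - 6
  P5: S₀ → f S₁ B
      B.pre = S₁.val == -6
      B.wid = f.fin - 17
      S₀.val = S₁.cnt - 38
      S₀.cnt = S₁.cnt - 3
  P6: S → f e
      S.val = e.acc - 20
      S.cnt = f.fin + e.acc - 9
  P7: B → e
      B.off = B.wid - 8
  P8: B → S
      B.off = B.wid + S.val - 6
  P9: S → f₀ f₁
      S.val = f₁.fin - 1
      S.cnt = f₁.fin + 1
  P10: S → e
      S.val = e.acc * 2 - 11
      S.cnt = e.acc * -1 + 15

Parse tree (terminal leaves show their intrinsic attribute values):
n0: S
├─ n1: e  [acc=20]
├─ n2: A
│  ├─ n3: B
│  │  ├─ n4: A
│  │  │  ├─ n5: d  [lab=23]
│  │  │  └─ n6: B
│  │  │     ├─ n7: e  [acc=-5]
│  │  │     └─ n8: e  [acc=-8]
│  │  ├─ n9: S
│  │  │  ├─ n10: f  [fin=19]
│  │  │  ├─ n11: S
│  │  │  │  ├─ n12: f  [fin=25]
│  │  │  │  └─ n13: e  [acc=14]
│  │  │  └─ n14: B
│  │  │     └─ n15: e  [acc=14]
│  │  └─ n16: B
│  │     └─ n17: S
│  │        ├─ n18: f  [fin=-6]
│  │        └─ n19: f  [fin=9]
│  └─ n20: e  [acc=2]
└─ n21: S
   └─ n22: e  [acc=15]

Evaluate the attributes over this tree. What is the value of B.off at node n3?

1. n1.acc = 20  [terminal]
2. n2.wid = false  [e.acc > 20]
3. n2.hot = true  [true]
4. n2.env = 28  [28]
5. n3.pre = true  [A.env > 27]
6. n3.wid = 19  [A.env * 2 - 37]
7. n4.wid = false  [B₀.pre == false]
8. n4.hot = false  [B₀.wid > 19]
9. n4.env = 24  [24]
10. n5.lab = 23  [terminal]
11. n6.pre = false  [false]
12. n6.wid = 4  [A.env * -2 + 52]
13. n7.acc = -5  [terminal]
14. n8.acc = -8  [terminal]
15. n6.off = -2  [B.wid - 6]
16. n4.pre = 2  [d.lab - 21]
17. n10.fin = 19  [terminal]
18. n12.fin = 25  [terminal]
19. n13.acc = 14  [terminal]
20. n11.val = -6  [e.acc - 20]
21. n11.cnt = 30  [f.fin + e.acc - 9]
22. n14.pre = true  [S₁.val == -6]
23. n14.wid = 2  [f.fin - 17]
24. n15.acc = 14  [terminal]
25. n14.off = -6  [B.wid - 8]
26. n9.val = -8  [S₁.cnt - 38]
27. n9.cnt = 27  [S₁.cnt - 3]
28. n16.pre = true  [true]
29. n16.wid = 21  [S.cnt - 6]
30. n18.fin = -6  [terminal]
31. n19.fin = 9  [terminal]
32. n17.val = 8  [f₁.fin - 1]
33. n17.cnt = 10  [f₁.fin + 1]
34. n16.off = 23  [B.wid + S.val - 6]
35. n3.off = 29  [S.cnt * 2 - 25]
36. n20.acc = 2  [terminal]
37. n2.pre = 11  [11]
38. n22.acc = 15  [terminal]
39. n21.val = 19  [e.acc * 2 - 11]
40. n21.cnt = 0  [e.acc * -1 + 15]
41. n0.val = 26  [S₁.cnt + S₁.val + 7]
42. n0.cnt = 19  [A.pre + S₁.val - 11]

29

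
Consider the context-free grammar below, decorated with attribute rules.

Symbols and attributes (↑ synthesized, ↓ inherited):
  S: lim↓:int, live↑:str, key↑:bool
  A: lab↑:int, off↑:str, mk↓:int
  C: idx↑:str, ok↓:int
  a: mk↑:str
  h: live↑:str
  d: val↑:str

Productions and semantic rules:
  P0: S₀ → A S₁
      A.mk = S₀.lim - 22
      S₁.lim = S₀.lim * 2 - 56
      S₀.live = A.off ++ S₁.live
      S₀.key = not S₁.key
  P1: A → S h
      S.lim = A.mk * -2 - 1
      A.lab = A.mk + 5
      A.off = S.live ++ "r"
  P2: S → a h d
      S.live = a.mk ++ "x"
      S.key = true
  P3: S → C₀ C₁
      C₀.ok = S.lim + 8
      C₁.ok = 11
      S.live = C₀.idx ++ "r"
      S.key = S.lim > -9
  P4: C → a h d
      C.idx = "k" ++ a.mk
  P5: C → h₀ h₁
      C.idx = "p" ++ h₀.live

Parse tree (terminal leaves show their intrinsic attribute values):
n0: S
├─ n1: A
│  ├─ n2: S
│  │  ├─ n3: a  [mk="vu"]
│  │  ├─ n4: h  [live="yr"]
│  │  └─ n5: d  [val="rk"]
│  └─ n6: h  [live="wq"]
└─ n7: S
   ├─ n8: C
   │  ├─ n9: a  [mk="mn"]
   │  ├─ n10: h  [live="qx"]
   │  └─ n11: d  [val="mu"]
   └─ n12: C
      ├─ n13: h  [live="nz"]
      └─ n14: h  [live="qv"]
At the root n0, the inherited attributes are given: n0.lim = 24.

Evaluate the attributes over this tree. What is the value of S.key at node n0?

false

1. n0.lim = 24  [given at root]
2. n1.mk = 2  [S₀.lim - 22]
3. n2.lim = -5  [A.mk * -2 - 1]
4. n3.mk = "vu"  [terminal]
5. n4.live = "yr"  [terminal]
6. n5.val = "rk"  [terminal]
7. n2.live = "vux"  [a.mk ++ "x"]
8. n2.key = true  [true]
9. n6.live = "wq"  [terminal]
10. n1.lab = 7  [A.mk + 5]
11. n1.off = "vuxr"  [S.live ++ "r"]
12. n7.lim = -8  [S₀.lim * 2 - 56]
13. n8.ok = 0  [S.lim + 8]
14. n9.mk = "mn"  [terminal]
15. n10.live = "qx"  [terminal]
16. n11.val = "mu"  [terminal]
17. n8.idx = "kmn"  ["k" ++ a.mk]
18. n12.ok = 11  [11]
19. n13.live = "nz"  [terminal]
20. n14.live = "qv"  [terminal]
21. n12.idx = "pnz"  ["p" ++ h₀.live]
22. n7.live = "kmnr"  [C₀.idx ++ "r"]
23. n7.key = true  [S.lim > -9]
24. n0.live = "vuxrkmnr"  [A.off ++ S₁.live]
25. n0.key = false  [not S₁.key]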